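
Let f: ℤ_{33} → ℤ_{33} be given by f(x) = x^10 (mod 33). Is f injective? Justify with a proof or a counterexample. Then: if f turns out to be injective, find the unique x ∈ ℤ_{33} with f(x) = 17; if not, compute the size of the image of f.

4

f(1) = 1^10 = 1.
f(2): Repeated squaring mod 33: 2^1 ≡ 2, 2^2 ≡ 2² = 4, 2^4 ≡ 4² = 16, 2^8 ≡ 16² = 256 ≡ 25. Since 10 = 8 + 2, 2^10 ≡ 25·4: 25·4 = 100 ≡ 1. So 2^10 ≡ 1 (mod 33).
So f(1) = f(2) = 1 while 1 ≠ 2, thus f is not injective.
Since f is not injective, we determine |image(f)|. Computing x^10 mod 33 for each x (by repeated squaring, reducing mod 33 at every step), the values f(0), f(1), …, f(32) are: 0, 1, 1, 12, 1, 1, 12, 1, 1, 12, 1, 22, 12, 1, 1, 12, 1, 1, 12, 1, 1, 12, 22, 1, 12, 1, 1, 12, 1, 1, 12, 1, 1.
The distinct values are {0, 1, 12, 22}; there are 4 of them.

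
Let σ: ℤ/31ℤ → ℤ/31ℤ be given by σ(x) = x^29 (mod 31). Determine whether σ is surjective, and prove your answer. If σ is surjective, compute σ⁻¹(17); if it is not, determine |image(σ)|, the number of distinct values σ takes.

Since 31 is prime, the nonzero elements of ℤ/31ℤ form a cyclic group of order 30.
As gcd(29, 30) = 1, raising to the 29th power is a bijection on this group: if a^29 ≡ b^29 then (ab^{−1})^29 = 1, and the only element of order dividing gcd(29, 30) = 1 is 1, so a = b.
With σ(0) = 0 this makes σ injective on all of ℤ/31ℤ, hence bijective (finite equal-size domain and codomain). In particular σ is surjective.
Since σ is surjective, we find the preimage of 17. The inverse of x ↦ x^29 on (ℤ/31ℤ)^× is x ↦ x^29, because 29·29 = 841 = 28·30 + 1 ≡ 1 (mod 30) and x^{30} = 1 for x ≠ 0 (Fermat). So σ⁻¹(17) = 17^29 mod 31.
Repeated squaring mod 31: 17^1 ≡ 17, 17^2 ≡ 17² = 289 ≡ 10, 17^4 ≡ 10² = 100 ≡ 7, 17^8 ≡ 7² = 49 ≡ 18, 17^16 ≡ 18² = 324 ≡ 14. Since 29 = 16 + 8 + 4 + 1, 17^29 ≡ 14·18·7·17: 14·18 = 252 ≡ 4, then 4·7 = 28, then 28·17 = 476 ≡ 11. So 17^29 ≡ 11 (mod 31).
Hence σ⁻¹(17) = 11.

11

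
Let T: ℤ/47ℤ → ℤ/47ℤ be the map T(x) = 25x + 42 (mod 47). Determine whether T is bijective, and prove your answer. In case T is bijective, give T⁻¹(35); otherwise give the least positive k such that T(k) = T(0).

11

Recall that T is injective when T(x_1) = T(x_2) forces x_1 = x_2.
Suppose T(x_1) = T(x_2) in ℤ/47ℤ. Then 25x_1 + 42 ≡ 25x_2 + 42 (mod 47), so 25(x_1 − x_2) ≡ 0 (mod 47).
Since gcd(25, 47) = 1, 25 is invertible modulo 47, so x_1 − x_2 ≡ 0 (mod 47), i.e. x_1 = x_2.
We now compute 25⁻¹ mod 47 explicitly. Euclid's algorithm: 47 = 1·25 + 22, 25 = 1·22 + 3, 22 = 7·3 + 1; back-substituting gives 1 = 32·25 − 17·47, so 25⁻¹ ≡ 32 (mod 47).
For any y ∈ ℤ/47ℤ, x = 32(y − 42) mod 47 satisfies T(x) = 25·32(y − 42) + 42 ≡ y (since 25·32 ≡ 1 mod 47). So every y has a preimage.
So T is bijective.
Since T is bijective, we find T⁻¹(35): we need 25x ≡ 35 − 42 ≡ 40 (mod 47). Using 25⁻¹ = 32: x ≡ 32·40 = 1280 = 27·47 + 11, so x = 11.
Check: T(11) = 25·11 + 42 = 317 = 6·47 + 35 ≡ 35 (mod 47).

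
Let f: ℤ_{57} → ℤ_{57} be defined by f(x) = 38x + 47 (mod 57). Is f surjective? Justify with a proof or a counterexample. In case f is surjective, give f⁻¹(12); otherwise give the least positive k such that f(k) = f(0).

Recall that f is surjective if every y in the codomain equals f(x) for some x in the domain.
Since gcd(38, 57) = 19, we have 38x ≡ 0 (mod 19) for all x, so f(x) ≡ 9 (mod 19).
But 0 ≢ 9 (mod 19), so 0 ∈ ℤ_{57} has no preimage. Hence f is not surjective.
Since f is not surjective, we find the least positive k with f(k) = f(0): this means 38k ≡ 0 (mod 57), i.e. 57 ∣ 38k. Since gcd(38, 57) = 19, dividing through by 19 this holds exactly when 3 ∣ 2k, and as gcd(2, 3) = 1, exactly when 3 ∣ k.
The smallest positive such k is 3.

3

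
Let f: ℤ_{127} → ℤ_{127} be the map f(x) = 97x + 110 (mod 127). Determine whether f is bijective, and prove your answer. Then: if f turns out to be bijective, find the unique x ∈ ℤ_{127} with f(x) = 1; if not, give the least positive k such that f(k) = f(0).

101

If f(u) = f(v), then 97u ≡ 97v (mod 127). Because gcd(97, 127) = 1, we may cancel 97 to get u ≡ v (mod 127).
We now compute 97⁻¹ mod 127 explicitly. Euclid's algorithm: 127 = 1·97 + 30, 97 = 3·30 + 7, 30 = 4·7 + 2, 7 = 3·2 + 1; back-substituting gives 1 = 55·97 − 42·127, so 97⁻¹ ≡ 55 (mod 127).
For any y ∈ ℤ_{127}, x = 55(y − 110) mod 127 satisfies f(x) = 97·55(y − 110) + 110 ≡ y (since 97·55 ≡ 1 mod 127). So every y has a preimage.
Thus f is bijective.
Since f is bijective, we find f⁻¹(1): we need 97x ≡ 1 − 110 ≡ 18 (mod 127). Using 97⁻¹ = 55: x ≡ 55·18 = 990 = 7·127 + 101, so x = 101.
Check: f(101) = 97·101 + 110 = 9907 = 78·127 + 1 ≡ 1 (mod 127).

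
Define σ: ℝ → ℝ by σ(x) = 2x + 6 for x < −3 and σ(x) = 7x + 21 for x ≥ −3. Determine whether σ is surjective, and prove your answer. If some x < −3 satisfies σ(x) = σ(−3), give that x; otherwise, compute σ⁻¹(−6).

Both pieces are strictly increasing (slopes 2 and 7), so each is injective on its own interval.
The left piece maps (−∞, −3) onto (−∞, 0); the right piece maps [−3, ∞) onto [0, ∞).
These images together cover ℝ, so σ is surjective.
Because the two images are disjoint, no x < −3 has σ(x) = σ(−3), so we compute σ⁻¹(−6): −6 lies in (−∞, 0), so solve 2x + 6 = −6: x = (−6 − 6)/2 = −6.

-6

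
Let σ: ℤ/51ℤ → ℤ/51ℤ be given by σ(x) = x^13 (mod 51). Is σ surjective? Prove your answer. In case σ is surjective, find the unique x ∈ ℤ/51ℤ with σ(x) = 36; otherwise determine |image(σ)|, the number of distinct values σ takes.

Computing x^13 mod 51 for each x (by repeated squaring, reducing mod 51 at every step), the values σ(0), σ(1), …, σ(50) are: 0, 1, 32, 12, 4, 20, 27, 40, 26, 42, 28, 41, 48, 13, 5, 36, 16, 17, 18, 49, 29, 21, 37, 44, 6, 43, 8, 45, 7, 14, 30, 22, 2, 33, 34, 35, 15, 46, 38, 3, 10, 23, 9, 25, 11, 24, 31, 47, 39, 19, 50.
Every element of ℤ/51ℤ appears exactly once in this list, so σ is a bijection, and in particular surjective.
Since σ is surjective, we read off the preimage of 36 from the same table: σ(15) = 36, so σ⁻¹(36) = 15.

15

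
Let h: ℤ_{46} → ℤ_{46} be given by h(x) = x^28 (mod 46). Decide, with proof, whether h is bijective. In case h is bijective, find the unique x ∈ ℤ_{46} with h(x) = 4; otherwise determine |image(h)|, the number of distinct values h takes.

24

h(22): Repeated squaring mod 46: 22^1 ≡ 22, 22^2 ≡ 22² = 484 ≡ 24, 22^4 ≡ 24² = 576 ≡ 24, 22^8 ≡ 24² = 576 ≡ 24, 22^16 ≡ 24² = 576 ≡ 24. Since 28 = 16 + 8 + 4, 22^28 ≡ 24·24·24: 24·24 = 576 ≡ 24, then 24·24 = 576 ≡ 24. So 22^28 ≡ 24 (mod 46).
h(24): Repeated squaring mod 46: 24^1 ≡ 24, 24^2 ≡ 24² = 576 ≡ 24, 24^4 ≡ 24² = 576 ≡ 24, 24^8 ≡ 24² = 576 ≡ 24, 24^16 ≡ 24² = 576 ≡ 24. Since 28 = 16 + 8 + 4, 24^28 ≡ 24·24·24: 24·24 = 576 ≡ 24, then 24·24 = 576 ≡ 24. So 24^28 ≡ 24 (mod 46).
So h(22) = h(24) = 24 while 22 ≠ 24, hence h is not injective, hence not bijective.
Since h is not bijective, we determine |image(h)|. Computing x^28 mod 46 for each x (by repeated squaring, reducing mod 46 at every step), the values h(0), h(1), …, h(45) are: 0, 1, 18, 39, 2, 31, 12, 27, 36, 3, 6, 9, 32, 29, 26, 13, 4, 35, 8, 25, 16, 41, 24, 23, 24, 41, 16, 25, 8, 35, 4, 13, 26, 29, 32, 9, 6, 3, 36, 27, 12, 31, 2, 39, 18, 1.
The distinct values are {0, 1, 2, 3, 4, 6, 8, 9, 12, 13, 16, 18, 23, 24, 25, 26, 27, 29, 31, 32, 35, 36, 39, 41}; there are 24 of them.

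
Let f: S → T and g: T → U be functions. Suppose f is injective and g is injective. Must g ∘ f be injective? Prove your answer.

injective

Suppose (g ∘ f)(u) = (g ∘ f)(v), i.e. g(f(u)) = g(f(v)).
Since g is injective, f(u) = f(v). Since f is injective, u = v. Thus g ∘ f is injective.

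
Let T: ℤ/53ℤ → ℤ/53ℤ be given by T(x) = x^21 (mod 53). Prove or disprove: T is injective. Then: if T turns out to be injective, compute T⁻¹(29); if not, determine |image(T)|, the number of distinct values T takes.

43

Since 53 is prime, the nonzero elements of ℤ/53ℤ form a cyclic group of order 52.
As gcd(21, 52) = 1, raising to the 21st power is a bijection on this group: if s^21 ≡ t^21 then (st^{−1})^21 = 1, and the only element of order dividing gcd(21, 52) = 1 is 1, so s = t.
With T(0) = 0 this makes T injective on all of ℤ/53ℤ, hence bijective (finite equal-size domain and codomain). In particular T is injective.
Since T is injective, we find the preimage of 29. The inverse of x ↦ x^21 on (ℤ/53ℤ)^× is x ↦ x^5, because 21·5 = 105 = 2·52 + 1 ≡ 1 (mod 52) and x^{52} = 1 for x ≠ 0 (Fermat). So T⁻¹(29) = 29^5 mod 53.
Repeated squaring mod 53: 29^1 ≡ 29, 29^2 ≡ 29² = 841 ≡ 46, 29^4 ≡ 46² = 2116 ≡ 49. Since 5 = 4 + 1, 29^5 ≡ 49·29: 49·29 = 1421 ≡ 43. So 29^5 ≡ 43 (mod 53).
Hence T⁻¹(29) = 43.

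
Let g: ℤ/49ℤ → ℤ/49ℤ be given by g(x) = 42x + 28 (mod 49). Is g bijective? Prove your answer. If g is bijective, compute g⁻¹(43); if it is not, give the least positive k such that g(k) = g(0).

Recall: g is injective if g(x_1) = g(x_2) implies x_1 = x_2.
We have gcd(42, 49) = 7 > 1. Taking x_1 = 0 and x_2 = 7: g(0) = 28 and g(7) = 42·7 + 28 = 322 ≡ 28 (mod 49).
So g(0) = g(7) while 0 ≠ 7, thus g is not injective, hence not bijective.
Since g is not bijective, we find the least positive k with g(k) = g(0): this means 42k ≡ 0 (mod 49), i.e. 49 ∣ 42k. Since gcd(42, 49) = 7, dividing through by 7 this holds exactly when 7 ∣ 6k, and as gcd(6, 7) = 1, exactly when 7 ∣ k.
The smallest positive such k is 7.

7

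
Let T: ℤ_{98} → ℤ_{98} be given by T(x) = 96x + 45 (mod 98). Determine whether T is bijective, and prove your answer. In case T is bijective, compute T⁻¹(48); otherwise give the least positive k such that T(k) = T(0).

By definition, T is injective if T(a) = T(b) implies a = b.
We have gcd(96, 98) = 2 > 1. Taking a = 0 and b = 49: T(0) = 45 and T(49) = 96·49 + 45 = 4749 ≡ 45 (mod 98).
So T(0) = T(49) while 0 ≠ 49, hence T is not injective, hence not bijective.
Since T is not bijective, we find the least positive k with T(k) = T(0): this means 96k ≡ 0 (mod 98), i.e. 98 ∣ 96k. Since gcd(96, 98) = 2, dividing through by 2 this holds exactly when 49 ∣ 48k, and as gcd(48, 49) = 1, exactly when 49 ∣ k.
The smallest positive such k is 49.

49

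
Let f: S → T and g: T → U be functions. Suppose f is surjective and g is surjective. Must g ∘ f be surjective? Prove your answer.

Let c ∈ U. Since g is surjective, there is b ∈ T with g(b) = c. Since f is surjective, there is a ∈ S with f(a) = b.
Then (g ∘ f)(a) = g(b) = c. Thus g ∘ f is surjective.

surjective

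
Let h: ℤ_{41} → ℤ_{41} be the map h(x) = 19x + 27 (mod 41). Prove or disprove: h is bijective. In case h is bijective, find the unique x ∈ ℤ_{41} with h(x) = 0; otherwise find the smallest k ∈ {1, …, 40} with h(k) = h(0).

18

If h(a) = h(b), then 19a ≡ 19b (mod 41). Because gcd(19, 41) = 1, we may cancel 19 to get a ≡ b (mod 41).
We now compute 19⁻¹ mod 41 explicitly. Euclid's algorithm: 41 = 2·19 + 3, 19 = 6·3 + 1; back-substituting gives 1 = 13·19 − 6·41, so 19⁻¹ ≡ 13 (mod 41).
Then y ↦ 13(y − 27) is a two-sided inverse to h, so every y ∈ ℤ_{41} has a preimage.
Thus h is bijective.
Since h is bijective, we compute h⁻¹(0): solve 19x + 27 ≡ 0 (mod 41), i.e. 19x ≡ 14 (mod 41).
Multiplying by 19⁻¹ = 13 gives x ≡ 13·14 = 182 = 4·41 + 18 ≡ 18 (mod 41).
Check: h(18) = 19·18 + 27 = 369 = 9·41 + 0 ≡ 0 (mod 41).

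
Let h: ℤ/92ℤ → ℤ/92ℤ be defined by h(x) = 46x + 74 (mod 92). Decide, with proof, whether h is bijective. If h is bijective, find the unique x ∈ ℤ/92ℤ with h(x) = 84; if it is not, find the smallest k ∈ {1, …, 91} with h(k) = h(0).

Recall that injectivity means: for all s, t in the domain, h(s) = h(t) implies s = t.
We have gcd(46, 92) = 46 > 1. Taking s = 0 and t = 2: h(0) = 74 and h(2) = 46·2 + 74 = 166 ≡ 74 (mod 92).
So h(0) = h(2) while 0 ≠ 2, therefore h is not injective, hence not bijective.
Since h is not bijective, we find the least positive k with h(k) = h(0): this means 46k ≡ 0 (mod 92), i.e. 92 ∣ 46k. Since gcd(46, 92) = 46, dividing through by 46 this holds exactly when 2 ∣ k.
The smallest positive such k is 2.

2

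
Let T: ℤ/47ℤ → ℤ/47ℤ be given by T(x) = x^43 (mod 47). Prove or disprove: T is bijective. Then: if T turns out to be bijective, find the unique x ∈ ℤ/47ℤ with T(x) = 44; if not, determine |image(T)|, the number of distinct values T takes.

5

Since 47 is prime, the nonzero elements of ℤ/47ℤ form a cyclic group of order 46.
As gcd(43, 46) = 1, raising to the 43rd power is a bijection on this group: if a^43 ≡ b^43 then (ab^{−1})^43 = 1, and the only element of order dividing gcd(43, 46) = 1 is 1, so a = b.
With T(0) = 0 this makes T injective on all of ℤ/47ℤ, hence bijective (finite equal-size domain and codomain). In particular T is bijective.
Since T is bijective, we find the preimage of 44. The inverse of x ↦ x^43 on (ℤ/47ℤ)^× is x ↦ x^15, because 43·15 = 645 = 14·46 + 1 ≡ 1 (mod 46) and x^{46} = 1 for x ≠ 0 (Fermat). So T⁻¹(44) = 44^15 mod 47.
Repeated squaring mod 47: 44^1 ≡ 44, 44^2 ≡ 44² = 1936 ≡ 9, 44^4 ≡ 9² = 81 ≡ 34, 44^8 ≡ 34² = 1156 ≡ 28. Since 15 = 8 + 4 + 2 + 1, 44^15 ≡ 28·34·9·44: 28·34 = 952 ≡ 12, then 12·9 = 108 ≡ 14, then 14·44 = 616 ≡ 5. So 44^15 ≡ 5 (mod 47).
Hence T⁻¹(44) = 5.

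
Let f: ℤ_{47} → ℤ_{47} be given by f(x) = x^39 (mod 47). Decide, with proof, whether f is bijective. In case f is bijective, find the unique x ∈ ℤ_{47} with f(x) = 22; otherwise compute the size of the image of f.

31

Since 47 is prime, the nonzero elements of ℤ_{47} form a cyclic group of order 46.
As gcd(39, 46) = 1, raising to the 39th power is a bijection on this group: if a^39 ≡ b^39 then (ab^{−1})^39 = 1, and the only element of order dividing gcd(39, 46) = 1 is 1, so a = b.
With f(0) = 0 this makes f injective on all of ℤ_{47}, hence bijective (finite equal-size domain and codomain). In particular f is bijective.
Since f is bijective, we find the preimage of 22. The inverse of x ↦ x^39 on (ℤ_{47})^× is x ↦ x^13, because 39·13 = 507 = 11·46 + 1 ≡ 1 (mod 46) and x^{46} = 1 for x ≠ 0 (Fermat). So f⁻¹(22) = 22^13 mod 47.
Repeated squaring mod 47: 22^1 ≡ 22, 22^2 ≡ 22² = 484 ≡ 14, 22^4 ≡ 14² = 196 ≡ 8, 22^8 ≡ 8² = 64 ≡ 17. Since 13 = 8 + 4 + 1, 22^13 ≡ 17·8·22: 17·8 = 136 ≡ 42, then 42·22 = 924 ≡ 31. So 22^13 ≡ 31 (mod 47).
Hence f⁻¹(22) = 31.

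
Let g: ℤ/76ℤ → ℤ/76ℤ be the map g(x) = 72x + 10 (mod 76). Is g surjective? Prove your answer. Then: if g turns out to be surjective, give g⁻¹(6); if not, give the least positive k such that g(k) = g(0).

19

Since gcd(72, 76) = 4, we have 72x ≡ 0 (mod 4) for all x, so g(x) ≡ 2 (mod 4).
But 0 ≢ 2 (mod 4), so 0 ∈ ℤ/76ℤ has no preimage. Therefore g is not surjective.
Since g is not surjective, we find the least positive k with g(k) = g(0): this means 72k ≡ 0 (mod 76), i.e. 76 ∣ 72k. Since gcd(72, 76) = 4, dividing through by 4 this holds exactly when 19 ∣ 18k, and as gcd(18, 19) = 1, exactly when 19 ∣ k.
The smallest positive such k is 19.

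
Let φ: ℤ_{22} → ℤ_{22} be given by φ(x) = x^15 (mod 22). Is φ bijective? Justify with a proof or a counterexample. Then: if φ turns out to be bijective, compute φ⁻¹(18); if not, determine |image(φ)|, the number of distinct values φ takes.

6

φ(1) = 1^15 = 1.
φ(3): Repeated squaring mod 22: 3^1 ≡ 3, 3^2 ≡ 3² = 9, 3^4 ≡ 9² = 81 ≡ 15, 3^8 ≡ 15² = 225 ≡ 5. Since 15 = 8 + 4 + 2 + 1, 3^15 ≡ 5·15·9·3: 5·15 = 75 ≡ 9, then 9·9 = 81 ≡ 15, then 15·3 = 45 ≡ 1. So 3^15 ≡ 1 (mod 22).
So φ(1) = φ(3) = 1 while 1 ≠ 3, so φ is not injective, hence not bijective.
Since φ is not bijective, we determine |image(φ)|. Computing x^15 mod 22 for each x (by repeated squaring, reducing mod 22 at every step), the values φ(0), φ(1), …, φ(21) are: 0, 1, 10, 1, 12, 1, 10, 21, 10, 1, 10, 11, 12, 21, 12, 1, 12, 21, 10, 21, 12, 21.
The distinct values are {0, 1, 10, 11, 12, 21}; there are 6 of them.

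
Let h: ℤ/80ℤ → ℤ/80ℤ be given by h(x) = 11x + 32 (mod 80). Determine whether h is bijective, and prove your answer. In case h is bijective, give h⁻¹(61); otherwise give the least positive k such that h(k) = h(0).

39

Recall that h is injective if h(x_1) = h(x_2) implies x_1 = x_2.
Suppose h(x_1) = h(x_2) in ℤ/80ℤ. Then 11x_1 + 32 ≡ 11x_2 + 32 (mod 80), so 11(x_1 − x_2) ≡ 0 (mod 80).
Since gcd(11, 80) = 1, 11 is invertible modulo 80, thus x_1 − x_2 ≡ 0 (mod 80), i.e. x_1 = x_2.
We now compute 11⁻¹ mod 80 explicitly. Euclid's algorithm: 80 = 7·11 + 3, 11 = 3·3 + 2, 3 = 1·2 + 1; back-substituting gives 1 = 51·11 − 7·80, so 11⁻¹ ≡ 51 (mod 80).
Then y ↦ 51(y − 32) is a two-sided inverse to h, so every y ∈ ℤ/80ℤ has a preimage.
So h is bijective.
Since h is bijective, we compute h⁻¹(61): solve 11x + 32 ≡ 61 (mod 80), i.e. 11x ≡ 29 (mod 80).
Multiplying by 11⁻¹ = 51 gives x ≡ 51·29 = 1479 = 18·80 + 39 ≡ 39 (mod 80).
Check: h(39) = 11·39 + 32 = 461 = 5·80 + 61 ≡ 61 (mod 80).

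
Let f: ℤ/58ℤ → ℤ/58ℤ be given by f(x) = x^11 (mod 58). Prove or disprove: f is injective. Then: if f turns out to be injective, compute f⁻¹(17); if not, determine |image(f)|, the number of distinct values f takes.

Computing x^11 mod 58 for each x (by repeated squaring, reducing mod 58 at every step), the values f(0), f(1), …, f(57) are: 0, 1, 18, 15, 34, 13, 38, 23, 32, 51, 2, 39, 46, 33, 8, 21, 54, 41, 48, 27, 36, 55, 6, 49, 16, 53, 14, 11, 28, 29, 30, 47, 44, 5, 42, 9, 52, 3, 22, 31, 10, 17, 4, 37, 50, 25, 12, 19, 56, 7, 26, 35, 20, 45, 24, 43, 40, 57.
Every element of ℤ/58ℤ appears exactly once in this list, so f is a bijection, and in particular injective.
Since f is injective, we read off the preimage of 17 from the same table: f(41) = 17, so f⁻¹(17) = 41.

41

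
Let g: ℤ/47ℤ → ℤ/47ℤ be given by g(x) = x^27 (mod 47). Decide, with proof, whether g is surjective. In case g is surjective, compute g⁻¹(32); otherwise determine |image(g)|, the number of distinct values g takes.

34

Since 47 is prime, the nonzero elements of ℤ/47ℤ form a cyclic group of order 46.
As gcd(27, 46) = 1, raising to the 27th power is a bijection on this group: if x_1^27 ≡ x_2^27 then (x_1x_2^{−1})^27 = 1, and the only element of order dividing gcd(27, 46) = 1 is 1, so x_1 = x_2.
With g(0) = 0 this makes g injective on all of ℤ/47ℤ, hence bijective (finite equal-size domain and codomain). In particular g is surjective.
Since g is surjective, we find the preimage of 32. The inverse of x ↦ x^27 on (ℤ/47ℤ)^× is x ↦ x^29, because 27·29 = 783 = 17·46 + 1 ≡ 1 (mod 46) and x^{46} = 1 for x ≠ 0 (Fermat). So g⁻¹(32) = 32^29 mod 47.
Repeated squaring mod 47: 32^1 ≡ 32, 32^2 ≡ 32² = 1024 ≡ 37, 32^4 ≡ 37² = 1369 ≡ 6, 32^8 ≡ 6² = 36, 32^16 ≡ 36² = 1296 ≡ 27. Since 29 = 16 + 8 + 4 + 1, 32^29 ≡ 27·36·6·32: 27·36 = 972 ≡ 32, then 32·6 = 192 ≡ 4, then 4·32 = 128 ≡ 34. So 32^29 ≡ 34 (mod 47).
Hence g⁻¹(32) = 34.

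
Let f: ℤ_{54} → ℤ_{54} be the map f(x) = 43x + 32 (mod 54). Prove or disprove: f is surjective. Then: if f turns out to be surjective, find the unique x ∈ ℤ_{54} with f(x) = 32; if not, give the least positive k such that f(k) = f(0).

0

By definition, surjectivity means every element of the codomain has a preimage under f.
Since gcd(43, 54) = 1, 43 is invertible modulo 54. Euclid's algorithm: 54 = 1·43 + 11, 43 = 3·11 + 10, 11 = 1·10 + 1; back-substituting gives 1 = 49·43 − 39·54, so 43⁻¹ ≡ 49 (mod 54).
Then y ↦ 49(y − 32) is a two-sided inverse to f, so every y ∈ ℤ_{54} has a preimage.
So f is surjective.
Since f is surjective, we compute f⁻¹(32): solve 43x + 32 ≡ 32 (mod 54), i.e. 43x ≡ 0 (mod 54).
Multiplying by 43⁻¹ = 49 gives x ≡ 49·0 = 0 ≡ 0 (mod 54).
Check: f(0) = 43·0 + 32 = 32 ≡ 32 (mod 54).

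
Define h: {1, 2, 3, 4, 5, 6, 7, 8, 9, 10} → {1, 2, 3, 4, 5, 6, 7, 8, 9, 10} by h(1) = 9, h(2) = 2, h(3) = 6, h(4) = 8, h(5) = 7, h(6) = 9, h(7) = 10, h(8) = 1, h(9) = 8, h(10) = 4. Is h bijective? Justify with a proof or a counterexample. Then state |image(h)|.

h(1) = 9 = h(6) with 1 ≠ 6, so h is not injective, hence not bijective.
The image of h is {1, 2, 4, 6, 7, 8, 9, 10}, which has 8 elements.

8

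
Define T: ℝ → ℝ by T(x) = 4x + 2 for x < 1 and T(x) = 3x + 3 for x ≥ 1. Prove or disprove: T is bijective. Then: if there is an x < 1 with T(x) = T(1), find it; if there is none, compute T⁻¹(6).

Both pieces are strictly increasing (slopes 4 and 3), so each is injective on its own interval.
The left piece maps (−∞, 1) onto (−∞, 6); the right piece maps [1, ∞) onto [6, ∞).
Since 6 = 6, the images partition ℝ: T is injective and surjective, hence bijective.
Because the two images are disjoint, no x < 1 has T(x) = T(1), so we compute T⁻¹(6): 6 lies in [6, ∞), so solve 3x + 3 = 6: x = (6 − 3)/3 = 1.

1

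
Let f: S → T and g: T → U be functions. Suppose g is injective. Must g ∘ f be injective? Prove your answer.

not injective

No. Take S = {0, 1}, T = U = {0, 1, 2}, f(0) = f(1) = 0, and g = identity (injective).
Then (g ∘ f)(0) = (g ∘ f)(1) = 0 with 0 ≠ 1, so g ∘ f is not injective.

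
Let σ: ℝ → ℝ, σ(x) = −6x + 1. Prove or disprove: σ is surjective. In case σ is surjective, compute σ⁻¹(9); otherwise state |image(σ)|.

For any y ∈ ℝ, x = (y − 1)/(−6) satisfies σ(x) = y.
Therefore σ is surjective.
Since σ is surjective, we compute σ⁻¹(9) = (9 − 1)/(−6) = −4/3.

-4/3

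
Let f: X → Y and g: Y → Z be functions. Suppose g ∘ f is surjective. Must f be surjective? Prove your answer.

not surjective

No. Take X = {1, 2}, Y = {1, 2, 3}, Z = {1}, f(a) = 1 for every a ∈ X, and g(b) = 1 for every b ∈ Y.
Then g ∘ f is surjective onto {1}, but 3 ∈ Y has no preimage under f, so f is not surjective.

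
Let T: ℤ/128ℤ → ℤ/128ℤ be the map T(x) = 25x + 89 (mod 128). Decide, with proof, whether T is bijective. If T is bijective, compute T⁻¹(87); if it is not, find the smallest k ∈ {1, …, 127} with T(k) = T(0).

If T(a) = T(b), then 25a ≡ 25b (mod 128). Because gcd(25, 128) = 1, we may cancel 25 to get a ≡ b (mod 128).
We now compute 25⁻¹ mod 128 explicitly. Euclid's algorithm: 128 = 5·25 + 3, 25 = 8·3 + 1; back-substituting gives 1 = 41·25 − 8·128, so 25⁻¹ ≡ 41 (mod 128).
For any y ∈ ℤ/128ℤ, x = 41(y − 89) mod 128 satisfies T(x) = 25·41(y − 89) + 89 ≡ y (since 25·41 ≡ 1 mod 128). So every y has a preimage.
Thus T is bijective.
Since T is bijective, we compute T⁻¹(87): solve 25x + 89 ≡ 87 (mod 128), i.e. 25x ≡ 126 (mod 128).
Multiplying by 25⁻¹ = 41 gives x ≡ 41·126 = 5166 = 40·128 + 46 ≡ 46 (mod 128).
Check: T(46) = 25·46 + 89 = 1239 = 9·128 + 87 ≡ 87 (mod 128).

46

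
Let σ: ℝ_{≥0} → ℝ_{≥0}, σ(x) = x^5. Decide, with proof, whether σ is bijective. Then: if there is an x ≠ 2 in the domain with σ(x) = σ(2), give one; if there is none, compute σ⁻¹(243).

On ℝ_{≥0}, x ↦ x^5 is strictly increasing (injective) and for any y ∈ ℝ_{≥0} the 5th root y^{1/5} lies in ℝ_{≥0} (surjective). So σ is bijective.
Since x ↦ x^5 is strictly increasing on ℝ_{≥0}, it is injective there, so no x ≠ 2 in the domain has σ(x) = σ(2). We therefore compute σ⁻¹(243) = 243^{1/5} = 3 (indeed 3^5 = 243).

3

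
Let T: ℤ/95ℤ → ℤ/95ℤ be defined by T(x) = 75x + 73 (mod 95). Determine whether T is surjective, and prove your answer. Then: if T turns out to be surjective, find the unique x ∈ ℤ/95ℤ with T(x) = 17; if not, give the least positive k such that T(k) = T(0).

Since gcd(75, 95) = 5, we have 75x ≡ 0 (mod 5) for all x, so T(x) ≡ 3 (mod 5).
But 0 ≢ 3 (mod 5), so 0 ∈ ℤ/95ℤ has no preimage. Hence T is not surjective.
Since T is not surjective, we find the least positive k with T(k) = T(0): this means 75k ≡ 0 (mod 95), i.e. 95 ∣ 75k. Since gcd(75, 95) = 5, dividing through by 5 this holds exactly when 19 ∣ 15k, and as gcd(15, 19) = 1, exactly when 19 ∣ k.
The smallest positive such k is 19.

19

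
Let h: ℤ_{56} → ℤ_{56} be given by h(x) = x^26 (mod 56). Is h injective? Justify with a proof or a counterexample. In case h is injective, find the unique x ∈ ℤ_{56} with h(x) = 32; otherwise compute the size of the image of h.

8

h(6): Repeated squaring mod 56: 6^1 ≡ 6, 6^2 ≡ 6² = 36, 6^4 ≡ 36² = 1296 ≡ 8, 6^8 ≡ 8² = 64 ≡ 8, 6^16 ≡ 8² = 64 ≡ 8. Since 26 = 16 + 8 + 2, 6^26 ≡ 8·8·36: 8·8 = 64 ≡ 8, then 8·36 = 288 ≡ 8. So 6^26 ≡ 8 (mod 56).
h(8): Repeated squaring mod 56: 8^1 ≡ 8, 8^2 ≡ 8² = 64 ≡ 8, 8^4 ≡ 8² = 64 ≡ 8, 8^8 ≡ 8² = 64 ≡ 8, 8^16 ≡ 8² = 64 ≡ 8. Since 26 = 16 + 8 + 2, 8^26 ≡ 8·8·8: 8·8 = 64 ≡ 8, then 8·8 = 64 ≡ 8. So 8^26 ≡ 8 (mod 56).
So h(6) = h(8) = 8 while 6 ≠ 8, hence h is not injective.
Since h is not injective, we determine |image(h)|. Computing x^26 mod 56 for each x (by repeated squaring, reducing mod 56 at every step), the values h(0), h(1), …, h(55) are: 0, 1, 32, 9, 16, 25, 8, 49, 8, 25, 16, 9, 32, 1, 0, 1, 32, 9, 16, 25, 8, 49, 8, 25, 16, 9, 32, 1, 0, 1, 32, 9, 16, 25, 8, 49, 8, 25, 16, 9, 32, 1, 0, 1, 32, 9, 16, 25, 8, 49, 8, 25, 16, 9, 32, 1.
The distinct values are {0, 1, 8, 9, 16, 25, 32, 49}; there are 8 of them.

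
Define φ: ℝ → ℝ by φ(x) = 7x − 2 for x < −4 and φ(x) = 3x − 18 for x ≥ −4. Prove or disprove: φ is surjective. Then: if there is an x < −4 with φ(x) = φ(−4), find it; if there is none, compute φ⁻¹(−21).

-1

Both pieces are strictly increasing (slopes 7 and 3), so each is injective on its own interval.
The left piece maps (−∞, −4) onto (−∞, −30); the right piece maps [−4, ∞) onto [−30, ∞).
These images together cover ℝ, so φ is surjective.
Because the two images are disjoint, no x < −4 has φ(x) = φ(−4), so we compute φ⁻¹(−21): −21 lies in [−30, ∞), so solve 3x − 18 = −21: x = (−21 + 18)/3 = −1.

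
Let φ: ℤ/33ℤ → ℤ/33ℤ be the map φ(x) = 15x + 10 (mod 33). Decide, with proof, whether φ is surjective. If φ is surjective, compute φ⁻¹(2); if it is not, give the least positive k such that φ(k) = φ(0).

11

Since gcd(15, 33) = 3, we have 15x ≡ 0 (mod 3) for all x, so φ(x) ≡ 1 (mod 3).
But 0 ≢ 1 (mod 3), so 0 ∈ ℤ/33ℤ has no preimage. Therefore φ is not surjective.
Since φ is not surjective, we find the least positive k with φ(k) = φ(0): this means 15k ≡ 0 (mod 33), i.e. 33 ∣ 15k. Since gcd(15, 33) = 3, dividing through by 3 this holds exactly when 11 ∣ 5k, and as gcd(5, 11) = 1, exactly when 11 ∣ k.
The smallest positive such k is 11.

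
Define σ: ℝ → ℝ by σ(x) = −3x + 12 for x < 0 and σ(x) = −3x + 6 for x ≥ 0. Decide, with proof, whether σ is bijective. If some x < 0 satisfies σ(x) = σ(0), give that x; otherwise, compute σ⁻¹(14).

-2/3

Both pieces are strictly decreasing (slopes −3 and −3), so each is injective on its own interval.
The left piece maps (−∞, 0) onto (12, ∞); the right piece maps [0, ∞) onto (−∞, 6].
The images leave a gap (12 has no preimage), so σ is not surjective, hence not bijective.
Because the two images are disjoint, no x < 0 has σ(x) = σ(0), so we compute σ⁻¹(14): 14 lies in (12, ∞), so solve −3x + 12 = 14: x = (14 − 12)/(−3) = −2/3.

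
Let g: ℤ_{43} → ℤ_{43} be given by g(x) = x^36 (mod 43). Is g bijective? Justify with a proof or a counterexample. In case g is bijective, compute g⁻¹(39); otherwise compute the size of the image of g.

8

g(1) = 1^36 = 1.
g(6): Repeated squaring mod 43: 6^1 ≡ 6, 6^2 ≡ 6² = 36, 6^4 ≡ 36² = 1296 ≡ 6, 6^8 ≡ 6² = 36, 6^16 ≡ 36² = 1296 ≡ 6, 6^32 ≡ 6² = 36. Since 36 = 32 + 4, 6^36 ≡ 36·6: 36·6 = 216 ≡ 1. So 6^36 ≡ 1 (mod 43).
So g(1) = g(6) = 1 while 1 ≠ 6, so g is not injective, hence not bijective.
Since g is not bijective, we determine |image(g)|. Computing x^36 mod 43 for each x (by repeated squaring, reducing mod 43 at every step), the values g(0), g(1), …, g(42) are: 0, 1, 41, 21, 4, 35, 1, 1, 35, 11, 16, 11, 41, 35, 41, 4, 16, 16, 21, 4, 11, 21, 21, 11, 4, 21, 16, 16, 4, 41, 35, 41, 11, 16, 11, 35, 1, 1, 35, 4, 21, 41, 1.
The distinct values are {0, 1, 4, 11, 16, 21, 35, 41}; there are 8 of them.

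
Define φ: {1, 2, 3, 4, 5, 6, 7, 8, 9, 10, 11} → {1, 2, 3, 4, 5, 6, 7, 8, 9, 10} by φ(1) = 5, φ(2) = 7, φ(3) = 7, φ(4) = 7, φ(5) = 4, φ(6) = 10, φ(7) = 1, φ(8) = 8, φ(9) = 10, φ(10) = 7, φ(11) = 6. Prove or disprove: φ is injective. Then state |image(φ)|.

7

φ(2) = 7 = φ(3) with 2 ≠ 3, so φ is not injective.
The image of φ is {1, 4, 5, 6, 7, 8, 10}, which has 7 elements.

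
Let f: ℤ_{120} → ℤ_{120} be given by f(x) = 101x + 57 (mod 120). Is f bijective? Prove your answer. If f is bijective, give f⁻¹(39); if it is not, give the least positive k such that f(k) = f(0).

102

Recall that f is injective when f(x_1) = f(x_2) forces x_1 = x_2.
If f(x_1) = f(x_2), then 101x_1 ≡ 101x_2 (mod 120). Because gcd(101, 120) = 1, we may cancel 101 to get x_1 ≡ x_2 (mod 120).
We now compute 101⁻¹ mod 120 explicitly. Euclid's algorithm: 120 = 1·101 + 19, 101 = 5·19 + 6, 19 = 3·6 + 1; back-substituting gives 1 = 101·101 − 85·120, so 101⁻¹ ≡ 101 (mod 120).
Then y ↦ 101(y − 57) is a two-sided inverse to f, so every y ∈ ℤ_{120} has a preimage.
Thus f is bijective.
Since f is bijective, we find f⁻¹(39): we need 101x ≡ 39 − 57 ≡ 102 (mod 120). Using 101⁻¹ = 101: x ≡ 101·102 = 10302 = 85·120 + 102, so x = 102.
Check: f(102) = 101·102 + 57 = 10359 = 86·120 + 39 ≡ 39 (mod 120).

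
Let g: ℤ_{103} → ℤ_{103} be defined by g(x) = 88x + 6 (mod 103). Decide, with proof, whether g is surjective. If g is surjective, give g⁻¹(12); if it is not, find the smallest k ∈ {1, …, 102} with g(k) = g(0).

Since gcd(88, 103) = 1, 88 is invertible modulo 103. Euclid's algorithm: 103 = 1·88 + 15, 88 = 5·15 + 13, 15 = 1·13 + 2, 13 = 6·2 + 1; back-substituting gives 1 = 48·88 − 41·103, so 88⁻¹ ≡ 48 (mod 103).
Then y ↦ 48(y − 6) is a two-sided inverse to g, so every y ∈ ℤ_{103} has a preimage.
Therefore g is surjective.
Since g is surjective, we compute g⁻¹(12): solve 88x + 6 ≡ 12 (mod 103), i.e. 88x ≡ 6 (mod 103).
Multiplying by 88⁻¹ = 48 gives x ≡ 48·6 = 288 = 2·103 + 82 ≡ 82 (mod 103).
Check: g(82) = 88·82 + 6 = 7222 = 70·103 + 12 ≡ 12 (mod 103).

82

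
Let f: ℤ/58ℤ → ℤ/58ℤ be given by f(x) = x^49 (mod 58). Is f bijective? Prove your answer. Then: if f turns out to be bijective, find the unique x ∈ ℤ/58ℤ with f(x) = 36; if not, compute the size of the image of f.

10

f(4): Repeated squaring mod 58: 4^1 ≡ 4, 4^2 ≡ 4² = 16, 4^4 ≡ 16² = 256 ≡ 24, 4^8 ≡ 24² = 576 ≡ 54, 4^16 ≡ 54² = 2916 ≡ 16, 4^32 ≡ 16² = 256 ≡ 24. Since 49 = 32 + 16 + 1, 4^49 ≡ 24·16·4: 24·16 = 384 ≡ 36, then 36·4 = 144 ≡ 28. So 4^49 ≡ 28 (mod 58).
f(6): Repeated squaring mod 58: 6^1 ≡ 6, 6^2 ≡ 6² = 36, 6^4 ≡ 36² = 1296 ≡ 20, 6^8 ≡ 20² = 400 ≡ 52, 6^16 ≡ 52² = 2704 ≡ 36, 6^32 ≡ 36² = 1296 ≡ 20. Since 49 = 32 + 16 + 1, 6^49 ≡ 20·36·6: 20·36 = 720 ≡ 24, then 24·6 = 144 ≡ 28. So 6^49 ≡ 28 (mod 58).
So f(4) = f(6) = 28 while 4 ≠ 6, therefore f is not injective, hence not bijective.
Since f is not bijective, we determine |image(f)|. Computing x^49 mod 58 for each x (by repeated squaring, reducing mod 58 at every step), the values f(0), f(1), …, f(57) are: 0, 1, 46, 17, 28, 57, 28, 1, 12, 57, 12, 17, 12, 57, 46, 41, 30, 17, 12, 17, 30, 17, 28, 1, 30, 1, 12, 41, 28, 29, 30, 17, 46, 57, 28, 57, 30, 41, 28, 41, 46, 41, 28, 17, 12, 1, 46, 41, 46, 1, 46, 57, 30, 1, 30, 41, 12, 57.
The distinct values are {0, 1, 12, 17, 28, 29, 30, 41, 46, 57}; there are 10 of them.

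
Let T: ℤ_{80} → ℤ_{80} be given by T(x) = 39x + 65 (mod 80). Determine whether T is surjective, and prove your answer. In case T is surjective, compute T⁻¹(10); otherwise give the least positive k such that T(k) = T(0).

15

Since gcd(39, 80) = 1, 39 is invertible modulo 80. Euclid's algorithm: 80 = 2·39 + 2, 39 = 19·2 + 1; back-substituting gives 1 = 39·39 − 19·80, so 39⁻¹ ≡ 39 (mod 80).
Then y ↦ 39(y − 65) is a two-sided inverse to T, so every y ∈ ℤ_{80} has a preimage.
Therefore T is surjective.
Since T is surjective, we compute T⁻¹(10): solve 39x + 65 ≡ 10 (mod 80), i.e. 39x ≡ 25 (mod 80).
Multiplying by 39⁻¹ = 39 gives x ≡ 39·25 = 975 = 12·80 + 15 ≡ 15 (mod 80).
Check: T(15) = 39·15 + 65 = 650 = 8·80 + 10 ≡ 10 (mod 80).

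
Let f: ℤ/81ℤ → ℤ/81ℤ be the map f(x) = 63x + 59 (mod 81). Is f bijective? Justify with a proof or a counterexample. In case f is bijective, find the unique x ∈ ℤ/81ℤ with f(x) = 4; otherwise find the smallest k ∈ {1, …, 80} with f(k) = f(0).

We have gcd(63, 81) = 9 > 1. Taking s = 0 and t = 9: f(0) = 59 and f(9) = 63·9 + 59 = 626 ≡ 59 (mod 81).
So f(0) = f(9) while 0 ≠ 9, thus f is not injective, hence not bijective.
Since f is not bijective, we find the least positive k with f(k) = f(0): this means 63k ≡ 0 (mod 81), i.e. 81 ∣ 63k. Since gcd(63, 81) = 9, dividing through by 9 this holds exactly when 9 ∣ 7k, and as gcd(7, 9) = 1, exactly when 9 ∣ k.
The smallest positive such k is 9.

9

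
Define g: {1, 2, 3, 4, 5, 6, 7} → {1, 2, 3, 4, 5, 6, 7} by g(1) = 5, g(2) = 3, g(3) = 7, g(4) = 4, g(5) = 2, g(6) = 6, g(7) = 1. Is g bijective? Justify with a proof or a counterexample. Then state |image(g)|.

The values 5, 3, 7, 4, 2, 6, 1 are a permutation of {1, 2, 3, 4, 5, 6, 7}: each element appears exactly once.
So g is injective and surjective, hence bijective.
The image of g is {1, 2, 3, 4, 5, 6, 7}, which has 7 elements.

7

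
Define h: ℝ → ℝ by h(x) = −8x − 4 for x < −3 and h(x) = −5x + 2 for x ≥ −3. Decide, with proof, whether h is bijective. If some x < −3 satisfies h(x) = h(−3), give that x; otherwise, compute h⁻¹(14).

Both pieces are strictly decreasing (slopes −8 and −5), so each is injective on its own interval.
The left piece maps (−∞, −3) onto (20, ∞); the right piece maps [−3, ∞) onto (−∞, 17].
The images leave a gap (20 has no preimage), so h is not surjective, hence not bijective.
Because the two images are disjoint, no x < −3 has h(x) = h(−3), so we compute h⁻¹(14): 14 lies in (−∞, 17], so solve −5x + 2 = 14: x = (14 − 2)/(−5) = −12/5.

-12/5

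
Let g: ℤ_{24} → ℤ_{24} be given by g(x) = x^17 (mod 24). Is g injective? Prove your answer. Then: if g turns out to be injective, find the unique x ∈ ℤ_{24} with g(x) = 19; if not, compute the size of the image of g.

15

g(0) = 0^17 = 0.
g(6): Repeated squaring mod 24: 6^1 ≡ 6, 6^2 ≡ 6² = 36 ≡ 12, 6^4 ≡ 12² = 144 ≡ 0, 6^8 ≡ 0² = 0, 6^16 ≡ 0² = 0. Since 17 = 16 + 1, 6^17 ≡ 0·6: 0·6 = 0. So 6^17 ≡ 0 (mod 24).
So g(0) = g(6) = 0 while 0 ≠ 6, hence g is not injective.
Since g is not injective, we determine |image(g)|. Computing x^17 mod 24 for each x (by repeated squaring, reducing mod 24 at every step), the values g(0), g(1), …, g(23) are: 0, 1, 8, 3, 16, 5, 0, 7, 8, 9, 16, 11, 0, 13, 8, 15, 16, 17, 0, 19, 8, 21, 16, 23.
The distinct values are {0, 1, 3, 5, 7, 8, 9, 11, 13, 15, 16, 17, 19, 21, 23}; there are 15 of them.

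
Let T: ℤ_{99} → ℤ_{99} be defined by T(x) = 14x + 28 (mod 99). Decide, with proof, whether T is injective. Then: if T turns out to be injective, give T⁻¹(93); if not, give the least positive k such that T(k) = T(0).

40

If T(x_1) = T(x_2), then 14x_1 ≡ 14x_2 (mod 99). Because gcd(14, 99) = 1, we may cancel 14 to get x_1 ≡ x_2 (mod 99).
Hence T is injective.
We now compute 14⁻¹ mod 99 explicitly. Euclid's algorithm: 99 = 7·14 + 1; back-substituting gives 1 = 92·14 − 13·99, so 14⁻¹ ≡ 92 (mod 99).
Since T is injective, we compute T⁻¹(93): solve 14x + 28 ≡ 93 (mod 99), i.e. 14x ≡ 65 (mod 99).
Multiplying by 14⁻¹ = 92 gives x ≡ 92·65 = 5980 = 60·99 + 40 ≡ 40 (mod 99).
Check: T(40) = 14·40 + 28 = 588 = 5·99 + 93 ≡ 93 (mod 99).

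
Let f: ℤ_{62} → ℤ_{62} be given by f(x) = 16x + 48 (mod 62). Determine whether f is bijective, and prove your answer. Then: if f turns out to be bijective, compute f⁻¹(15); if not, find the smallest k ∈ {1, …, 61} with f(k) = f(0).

31

We have gcd(16, 62) = 2 > 1. Taking u = 0 and v = 31: f(0) = 48 and f(31) = 16·31 + 48 = 544 ≡ 48 (mod 62).
So f(0) = f(31) while 0 ≠ 31, therefore f is not injective, hence not bijective.
Since f is not bijective, we find the least positive k with f(k) = f(0): this means 16k ≡ 0 (mod 62), i.e. 62 ∣ 16k. Since gcd(16, 62) = 2, dividing through by 2 this holds exactly when 31 ∣ 8k, and as gcd(8, 31) = 1, exactly when 31 ∣ k.
The smallest positive such k is 31.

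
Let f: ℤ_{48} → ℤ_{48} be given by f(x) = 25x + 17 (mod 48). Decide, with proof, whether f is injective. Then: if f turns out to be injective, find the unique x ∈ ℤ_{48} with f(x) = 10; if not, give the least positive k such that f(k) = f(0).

17

Suppose f(x_1) = f(x_2) in ℤ_{48}. Then 25x_1 + 17 ≡ 25x_2 + 17 (mod 48), thus 25(x_1 − x_2) ≡ 0 (mod 48).
Since gcd(25, 48) = 1, 25 is invertible modulo 48, therefore x_1 − x_2 ≡ 0 (mod 48), i.e. x_1 = x_2.
Hence f is injective.
We now compute 25⁻¹ mod 48 explicitly. Euclid's algorithm: 48 = 1·25 + 23, 25 = 1·23 + 2, 23 = 11·2 + 1; back-substituting gives 1 = 25·25 − 13·48, so 25⁻¹ ≡ 25 (mod 48).
Since f is injective, we compute f⁻¹(10): solve 25x + 17 ≡ 10 (mod 48), i.e. 25x ≡ 41 (mod 48).
Multiplying by 25⁻¹ = 25 gives x ≡ 25·41 = 1025 = 21·48 + 17 ≡ 17 (mod 48).
Check: f(17) = 25·17 + 17 = 442 = 9·48 + 10 ≡ 10 (mod 48).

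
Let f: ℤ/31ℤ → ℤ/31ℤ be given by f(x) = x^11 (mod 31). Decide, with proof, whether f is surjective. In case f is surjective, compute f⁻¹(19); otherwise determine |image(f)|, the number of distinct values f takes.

10

Since 31 is prime, the nonzero elements of ℤ/31ℤ form a cyclic group of order 30.
As gcd(11, 30) = 1, raising to the 11th power is a bijection on this group: if s^11 ≡ t^11 then (st^{−1})^11 = 1, and the only element of order dividing gcd(11, 30) = 1 is 1, so s = t.
With f(0) = 0 this makes f injective on all of ℤ/31ℤ, hence bijective (finite equal-size domain and codomain). In particular f is surjective.
Since f is surjective, we find the preimage of 19. The inverse of x ↦ x^11 on (ℤ/31ℤ)^× is x ↦ x^11, because 11·11 = 121 = 4·30 + 1 ≡ 1 (mod 30) and x^{30} = 1 for x ≠ 0 (Fermat). So f⁻¹(19) = 19^11 mod 31.
Repeated squaring mod 31: 19^1 ≡ 19, 19^2 ≡ 19² = 361 ≡ 20, 19^4 ≡ 20² = 400 ≡ 28, 19^8 ≡ 28² = 784 ≡ 9. Since 11 = 8 + 2 + 1, 19^11 ≡ 9·20·19: 9·20 = 180 ≡ 25, then 25·19 = 475 ≡ 10. So 19^11 ≡ 10 (mod 31).
Hence f⁻¹(19) = 10.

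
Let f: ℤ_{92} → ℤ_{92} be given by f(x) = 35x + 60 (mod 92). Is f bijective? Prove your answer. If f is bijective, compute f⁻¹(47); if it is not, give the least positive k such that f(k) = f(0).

Suppose f(x_1) = f(x_2) in ℤ_{92}. Then 35x_1 + 60 ≡ 35x_2 + 60 (mod 92), so 35(x_1 − x_2) ≡ 0 (mod 92).
Since gcd(35, 92) = 1, 35 is invertible modulo 92, thus x_1 − x_2 ≡ 0 (mod 92), i.e. x_1 = x_2.
We now compute 35⁻¹ mod 92 explicitly. Euclid's algorithm: 92 = 2·35 + 22, 35 = 1·22 + 13, 22 = 1·13 + 9, 13 = 1·9 + 4, 9 = 2·4 + 1; back-substituting gives 1 = 71·35 − 27·92, so 35⁻¹ ≡ 71 (mod 92).
Then y ↦ 71(y − 60) is a two-sided inverse to f, so every y ∈ ℤ_{92} has a preimage.
So f is bijective.
Since f is bijective, we find f⁻¹(47): we need 35x ≡ 47 − 60 ≡ 79 (mod 92). Using 35⁻¹ = 71: x ≡ 71·79 = 5609 = 60·92 + 89, so x = 89.
Check: f(89) = 35·89 + 60 = 3175 = 34·92 + 47 ≡ 47 (mod 92).

89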